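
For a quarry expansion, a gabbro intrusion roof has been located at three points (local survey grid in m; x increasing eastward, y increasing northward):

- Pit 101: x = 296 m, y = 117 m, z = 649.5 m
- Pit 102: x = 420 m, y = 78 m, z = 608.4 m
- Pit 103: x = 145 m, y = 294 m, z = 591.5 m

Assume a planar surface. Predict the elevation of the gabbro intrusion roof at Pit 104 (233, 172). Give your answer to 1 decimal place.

Let the plane be z = a·x + b·y + c.
Pit 102−Pit 101: 124a − 39b = −41.1;  Pit 103−Pit 101: −151a + 177b = −58.
Solving gives a = −0.59385, b = −0.83430.
Then c = 649.5 − a·296 − b·117 = 922.89.
At (233, 172): z = −138.4 − 143.5 + 922.89 = 641.0 m.

641.0 m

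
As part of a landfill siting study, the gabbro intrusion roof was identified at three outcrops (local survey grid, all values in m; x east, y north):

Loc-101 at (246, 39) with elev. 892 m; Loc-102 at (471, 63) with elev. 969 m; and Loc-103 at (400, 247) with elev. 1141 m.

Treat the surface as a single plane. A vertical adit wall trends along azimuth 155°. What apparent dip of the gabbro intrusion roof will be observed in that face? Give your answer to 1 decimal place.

Let the plane be z = a·x + b·y + c.
Loc-102−Loc-101: 225a + 24b = 77;  Loc-103−Loc-101: 154a + 208b = 249.
Solving gives a = 0.23293, b = 1.02466.
Unit vector along 155° is (sin 155°, cos 155°) = (0.4226, -0.9063).
Slope in that direction = a·(0.4226) + b·(-0.9063) = −0.83022.
Apparent dip = arctan|0.83022| = 39.7° (true dip is 46.4°, so apparent ≤ true as expected).

39.7°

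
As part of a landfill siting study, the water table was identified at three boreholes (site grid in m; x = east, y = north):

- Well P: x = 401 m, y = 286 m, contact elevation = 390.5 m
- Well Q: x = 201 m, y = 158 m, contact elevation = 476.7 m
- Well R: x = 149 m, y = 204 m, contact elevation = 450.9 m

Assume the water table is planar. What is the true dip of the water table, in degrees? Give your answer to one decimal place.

31.4°

Let the plane be z = a·x + b·y + c.
Well Q−Well P: −200a − 128b = 86.2;  Well R−Well P: −252a − 82b = 60.4.
Solving gives a = −0.04180, b = −0.60812.
Gradient magnitude |∇z| = √(a² + b²) = √(0.00175 + 0.36981) = 0.60956.
True dip = arctan(0.60956) = 31.4°, dipping toward N (azimuth ≈ 004°).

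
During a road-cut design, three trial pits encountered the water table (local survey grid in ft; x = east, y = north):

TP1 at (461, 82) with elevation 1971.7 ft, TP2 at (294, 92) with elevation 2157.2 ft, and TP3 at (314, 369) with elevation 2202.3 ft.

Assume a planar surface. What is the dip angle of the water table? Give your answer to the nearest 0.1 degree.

Let the plane be z = a·x + b·y + c.
TP2−TP1: −167a + 10b = 185.5;  TP3−TP1: −147a + 287b = 230.6.
Solving gives a = −1.09629, b = 0.24197.
Gradient magnitude |∇z| = √(a² + b²) = √(1.20185 + 0.05855) = 1.12268.
True dip = arctan(1.12268) = 48.3°, dipping toward ESE (azimuth ≈ 102°).

48.3°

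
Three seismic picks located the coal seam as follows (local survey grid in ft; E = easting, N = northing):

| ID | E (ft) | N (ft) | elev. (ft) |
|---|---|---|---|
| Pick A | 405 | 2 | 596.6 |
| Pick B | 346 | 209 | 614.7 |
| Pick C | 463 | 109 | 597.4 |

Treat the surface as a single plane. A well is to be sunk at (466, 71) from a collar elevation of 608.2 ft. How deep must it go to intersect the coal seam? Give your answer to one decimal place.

13.4 ft

Let the plane be z = a·E + b·N + c.
Pick B−Pick A: −59a + 207b = 18.1;  Pick C−Pick A: 58a + 107b = 0.8.
Solving gives a = −0.09668, b = 0.05988.
Then c = 596.6 − a·405 − b·2 = 635.64.
At (466, 71): z_contact = −45.05 + 4.25 + 635.64 = 594.83 ft.
Depth below ground = 608.2 − 594.83 = 13.4 ft.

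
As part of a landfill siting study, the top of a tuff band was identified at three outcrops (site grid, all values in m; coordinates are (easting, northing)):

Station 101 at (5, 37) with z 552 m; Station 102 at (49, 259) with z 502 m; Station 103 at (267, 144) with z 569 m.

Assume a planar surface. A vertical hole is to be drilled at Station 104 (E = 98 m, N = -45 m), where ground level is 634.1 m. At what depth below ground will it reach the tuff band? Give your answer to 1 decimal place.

Let the plane be z = a·E + b·N + c.
Station 102−Station 101: 44a + 222b = −50;  Station 103−Station 101: 262a + 107b = 17.
Solving gives a = 0.17068, b = −0.25905.
Then c = 552 − a·5 − b·37 = 560.73.
At (98, -45): z_contact = 16.73 + 11.66 + 560.73 = 589.12 m.
Depth below ground = 634.1 − 589.12 = 45.0 m.

45.0 m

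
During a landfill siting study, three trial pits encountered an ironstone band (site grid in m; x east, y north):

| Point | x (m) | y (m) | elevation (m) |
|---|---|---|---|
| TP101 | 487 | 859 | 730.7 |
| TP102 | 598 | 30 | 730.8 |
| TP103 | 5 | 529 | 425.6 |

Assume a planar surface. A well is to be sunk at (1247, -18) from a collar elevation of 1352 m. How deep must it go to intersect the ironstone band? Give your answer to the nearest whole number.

Two edge vectors: TP101→TP102 = (111, -829, 0.1), TP101→TP103 = (-482, -330, -305.1).
Normal n = (TP101→TP102) × (TP101→TP103) = (252960.9, 33817.9, -436208).
So ∂z/∂x = −n_x/n_z = 0.57991 and ∂z/∂y = −n_y/n_z = 0.07753.
Intercept c from TP101: 730.7 − 282.42 − 66.60 = 381.69.
At (1247, -18): z_contact = 723.1 − 1.4 + 381.69 = 1103.4 m.
Depth below ground = 1352 − 1103.4 = 249 m.

249 m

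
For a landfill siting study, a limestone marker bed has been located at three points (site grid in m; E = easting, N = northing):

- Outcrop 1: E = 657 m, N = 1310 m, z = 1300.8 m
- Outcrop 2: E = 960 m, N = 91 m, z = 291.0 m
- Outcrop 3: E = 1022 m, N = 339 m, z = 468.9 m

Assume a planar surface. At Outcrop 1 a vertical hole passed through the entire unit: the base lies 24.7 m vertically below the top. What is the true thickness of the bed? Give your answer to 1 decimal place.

Two edge vectors: Outcrop 1→Outcrop 2 = (303, -1219, -1009.8), Outcrop 1→Outcrop 3 = (365, -971, -831.9).
Normal n = (Outcrop 1→Outcrop 2) × (Outcrop 1→Outcrop 3) = (33570.3, -116511.3, 150722).
So ∂z/∂E = −n_x/n_z = −0.22273 and ∂z/∂N = −n_y/n_z = 0.77302.
|∇z| = √(a²+b²) = 0.80447, so dip δ = arctan(0.80447) = 38.82°.
True thickness = vertical thickness × cos δ = 24.7 × cos 38.82° = 19.2 m.

19.2 m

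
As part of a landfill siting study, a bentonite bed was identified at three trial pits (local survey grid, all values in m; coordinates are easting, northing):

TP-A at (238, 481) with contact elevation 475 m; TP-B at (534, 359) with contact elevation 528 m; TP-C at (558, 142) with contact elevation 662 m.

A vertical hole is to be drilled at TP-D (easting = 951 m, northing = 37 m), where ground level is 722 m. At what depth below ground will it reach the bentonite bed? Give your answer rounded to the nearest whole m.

25 m

Let the plane be z = a·easting + b·northing + c.
TP-B−TP-A: 296a − 122b = 53;  TP-C−TP-A: 320a − 339b = 187.
Solving gives a = −0.07906, b = −0.62626.
Then c = 475 − a·238 − b·481 = 795.05.
At (951, 37): z_contact = −75.2 − 23.2 + 795.05 = 696.7 m.
Depth below ground = 722 − 696.7 = 25 m.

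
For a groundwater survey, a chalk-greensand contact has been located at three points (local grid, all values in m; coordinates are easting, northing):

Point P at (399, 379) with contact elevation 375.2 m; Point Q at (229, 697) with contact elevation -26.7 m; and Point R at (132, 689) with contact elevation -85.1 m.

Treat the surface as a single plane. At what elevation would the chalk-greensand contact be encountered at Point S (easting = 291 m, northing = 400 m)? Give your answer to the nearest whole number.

Let the plane be z = a·easting + b·northing + c.
Point Q−Point P: −170a + 318b = −401.9;  Point R−Point P: −267a + 310b = −460.3.
Solving gives a = 0.67647, b = −0.90220.
Then c = 375.2 − a·399 − b·379 = 447.22.
At (291, 400): z = 196.9 − 360.9 + 447.22 = 283.2 m.

283 m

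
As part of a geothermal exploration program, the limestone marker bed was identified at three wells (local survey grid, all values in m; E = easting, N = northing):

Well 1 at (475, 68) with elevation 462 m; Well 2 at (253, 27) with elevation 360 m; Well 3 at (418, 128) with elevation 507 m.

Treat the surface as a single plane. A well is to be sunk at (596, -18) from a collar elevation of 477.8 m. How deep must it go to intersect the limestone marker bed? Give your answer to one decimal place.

Two edge vectors: Well 1→Well 2 = (-222, -41, -102), Well 1→Well 3 = (-57, 60, 45).
Normal n = (Well 1→Well 2) × (Well 1→Well 3) = (4275, 15804, -15657).
So ∂z/∂E = −n_x/n_z = 0.27304 and ∂z/∂N = −n_y/n_z = 1.00939.
Intercept c from Well 1: 462 − 129.69 − 68.64 = 263.67.
At (596, -18): z_contact = 162.73 − 18.17 + 263.67 = 408.23 m.
Depth below ground = 477.8 − 408.23 = 69.6 m.

69.6 m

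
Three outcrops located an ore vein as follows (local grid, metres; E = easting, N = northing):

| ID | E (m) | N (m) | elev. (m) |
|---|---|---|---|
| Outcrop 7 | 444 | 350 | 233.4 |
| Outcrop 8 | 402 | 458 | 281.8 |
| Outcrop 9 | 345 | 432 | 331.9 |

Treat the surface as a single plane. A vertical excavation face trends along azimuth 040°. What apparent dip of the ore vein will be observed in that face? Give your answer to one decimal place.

Two edge vectors: Outcrop 7→Outcrop 8 = (-42, 108, 48.4), Outcrop 7→Outcrop 9 = (-99, 82, 98.5).
Normal n = (Outcrop 7→Outcrop 8) × (Outcrop 7→Outcrop 9) = (6669.2, -654.6, 7248).
So ∂z/∂E = −n_x/n_z = −0.92014 and ∂z/∂N = −n_y/n_z = 0.09031.
Unit vector along 040° is (sin 40°, cos 40°) = (0.6428, 0.7660).
Slope in that direction = a·(0.6428) + b·(0.7660) = −0.52227.
Apparent dip = arctan|0.52227| = 27.6° (true dip is 42.8°, so apparent ≤ true as expected).

27.6°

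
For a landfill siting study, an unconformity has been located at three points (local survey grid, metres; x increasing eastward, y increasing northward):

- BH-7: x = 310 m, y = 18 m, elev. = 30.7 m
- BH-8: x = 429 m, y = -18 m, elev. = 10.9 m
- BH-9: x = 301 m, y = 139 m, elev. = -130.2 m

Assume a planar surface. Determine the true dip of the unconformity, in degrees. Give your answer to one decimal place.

56.2°

Two edge vectors: BH-7→BH-8 = (119, -36, -19.8), BH-7→BH-9 = (-9, 121, -160.9).
Normal n = (BH-7→BH-8) × (BH-7→BH-9) = (8188.2, 19325.3, 14075).
So ∂z/∂x = −n_x/n_z = −0.58175 and ∂z/∂y = −n_y/n_z = −1.37302.
Gradient magnitude |∇z| = √(a² + b²) = √(0.33844 + 1.88519) = 1.49118.
True dip = arctan(1.49118) = 56.2°, dipping toward NNE (azimuth ≈ 023°).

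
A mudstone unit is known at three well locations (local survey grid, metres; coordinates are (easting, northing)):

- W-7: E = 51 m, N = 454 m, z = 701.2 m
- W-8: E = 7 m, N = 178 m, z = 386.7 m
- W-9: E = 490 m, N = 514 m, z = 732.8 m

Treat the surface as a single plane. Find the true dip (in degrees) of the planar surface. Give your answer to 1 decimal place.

49.1°

Let the plane be z = a·E + b·N + c.
W-8−W-7: −44a − 276b = −314.5;  W-9−W-7: 439a + 60b = 31.6.
Solving gives a = −0.08562, b = 1.15314.
Gradient magnitude |∇z| = √(a² + b²) = √(0.00733 + 1.32974) = 1.15632.
True dip = arctan(1.15632) = 49.1°, dipping toward S (azimuth ≈ 176°).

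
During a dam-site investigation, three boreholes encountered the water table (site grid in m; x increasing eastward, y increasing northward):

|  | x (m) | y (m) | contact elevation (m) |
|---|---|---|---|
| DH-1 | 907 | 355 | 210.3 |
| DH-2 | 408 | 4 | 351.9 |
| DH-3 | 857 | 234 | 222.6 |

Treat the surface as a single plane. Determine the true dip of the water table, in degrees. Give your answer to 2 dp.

Let the plane be z = a·x + b·y + c.
DH-2−DH-1: −499a − 351b = 141.6;  DH-3−DH-1: −50a − 121b = 12.3.
Solving gives a = −0.29924, b = 0.02200.
Gradient magnitude |∇z| = √(a² + b²) = √(0.08955 + 0.00048) = 0.30005.
True dip = arctan(0.30005) = 16.70°, dipping toward E (azimuth ≈ 094°).

16.70°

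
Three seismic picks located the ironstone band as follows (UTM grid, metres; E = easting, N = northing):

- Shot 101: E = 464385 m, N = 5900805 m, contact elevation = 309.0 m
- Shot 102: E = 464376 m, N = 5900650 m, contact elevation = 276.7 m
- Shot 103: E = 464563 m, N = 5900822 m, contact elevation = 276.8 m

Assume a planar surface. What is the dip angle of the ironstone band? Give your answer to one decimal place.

16.6°

Two edge vectors: Shot 101→Shot 102 = (-9, -155, -32.3), Shot 101→Shot 103 = (178, 17, -32.2).
Normal n = (Shot 101→Shot 102) × (Shot 101→Shot 103) = (5540.1, -6039.2, 27437).
So ∂z/∂E = −n_x/n_z = −0.20192 and ∂z/∂N = −n_y/n_z = 0.22011.
Gradient magnitude |∇z| = √(a² + b²) = √(0.04077 + 0.04845) = 0.29870.
True dip = arctan(0.29870) = 16.6°, dipping toward SE (azimuth ≈ 137°).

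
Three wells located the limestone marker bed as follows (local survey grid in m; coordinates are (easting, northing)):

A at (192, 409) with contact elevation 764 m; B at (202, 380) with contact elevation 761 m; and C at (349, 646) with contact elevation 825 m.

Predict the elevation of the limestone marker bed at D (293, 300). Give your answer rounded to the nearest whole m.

762 m

Let the plane be z = a·E + b·N + c.
B−A: 10a − 29b = −3;  C−A: 157a + 237b = 61.
Solving gives a = 0.15282, b = 0.15615.
Then c = 764 − a·192 − b·409 = 670.79.
At (293, 300): z = 44.8 + 46.8 + 670.79 = 762.4 m.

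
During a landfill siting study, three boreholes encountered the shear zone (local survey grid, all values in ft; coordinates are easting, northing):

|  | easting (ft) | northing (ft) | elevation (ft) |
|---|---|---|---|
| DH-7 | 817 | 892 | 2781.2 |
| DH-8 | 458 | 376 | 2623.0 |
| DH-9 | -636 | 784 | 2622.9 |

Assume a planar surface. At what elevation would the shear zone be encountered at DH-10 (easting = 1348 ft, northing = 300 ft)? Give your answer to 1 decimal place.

Let the plane be z = a·easting + b·northing + c.
DH-8−DH-7: −359a − 516b = −158.2;  DH-9−DH-7: −1453a − 108b = −158.3.
Solving gives a = 0.090857, b = 0.243377.
Then c = 2781.2 − a·817 − b·892 = 2489.88.
At (1348, 300): z = 122.5 + 73.0 + 2489.88 = 2685.4 ft.

2685.4 ft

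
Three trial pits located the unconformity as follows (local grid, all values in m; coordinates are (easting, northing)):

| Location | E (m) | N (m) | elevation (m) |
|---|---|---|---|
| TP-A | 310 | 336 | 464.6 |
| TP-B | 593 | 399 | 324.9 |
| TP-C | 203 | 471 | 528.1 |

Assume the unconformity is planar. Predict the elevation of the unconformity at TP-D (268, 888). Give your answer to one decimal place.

523.1 m

Two edge vectors: TP-A→TP-B = (283, 63, -139.7), TP-A→TP-C = (-107, 135, 63.5).
Normal n = (TP-A→TP-B) × (TP-A→TP-C) = (22860, -3022.6, 44946).
So ∂z/∂E = −n_x/n_z = −0.50861 and ∂z/∂N = −n_y/n_z = 0.06725.
Intercept c from TP-A: 464.6 + 157.67 − 22.60 = 599.67.
At (268, 888): z = −136.3 + 59.7 + 599.67 = 523.1 m.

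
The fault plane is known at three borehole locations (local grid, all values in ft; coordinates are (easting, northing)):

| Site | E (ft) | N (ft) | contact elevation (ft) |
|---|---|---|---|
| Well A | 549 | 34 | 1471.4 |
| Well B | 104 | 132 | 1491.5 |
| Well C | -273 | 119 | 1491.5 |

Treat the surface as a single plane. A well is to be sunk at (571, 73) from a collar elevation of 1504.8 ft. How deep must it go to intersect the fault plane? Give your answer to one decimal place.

26.6 ft

Two edge vectors: Well A→Well B = (-445, 98, 20.1), Well A→Well C = (-822, 85, 20.1).
Normal n = (Well A→Well B) × (Well A→Well C) = (261.3, -7577.7, 42731).
So ∂z/∂E = −n_x/n_z = −0.00611 and ∂z/∂N = −n_y/n_z = 0.17733.
Intercept c from Well A: 1471.4 + 3.36 − 6.03 = 1468.73.
At (571, 73): z_contact = −3.49 + 12.95 + 1468.73 = 1478.18 ft.
Depth below ground = 1504.8 − 1478.18 = 26.6 ft.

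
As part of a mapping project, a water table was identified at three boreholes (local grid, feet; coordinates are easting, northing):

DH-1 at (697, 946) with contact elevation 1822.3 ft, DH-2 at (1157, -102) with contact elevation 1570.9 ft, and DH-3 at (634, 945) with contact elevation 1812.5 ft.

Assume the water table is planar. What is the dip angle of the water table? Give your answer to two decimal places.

Two edge vectors: DH-1→DH-2 = (460, -1048, -251.4), DH-1→DH-3 = (-63, -1, -9.8).
Normal n = (DH-1→DH-2) × (DH-1→DH-3) = (10019, 20346.2, -66484).
So ∂z/∂easting = −n_x/n_z = 0.15070 and ∂z/∂northing = −n_y/n_z = 0.30603.
Gradient magnitude |∇z| = √(a² + b²) = √(0.02271 + 0.09366) = 0.34112.
True dip = arctan(0.34112) = 18.84°, dipping toward SSW (azimuth ≈ 206°).

18.84°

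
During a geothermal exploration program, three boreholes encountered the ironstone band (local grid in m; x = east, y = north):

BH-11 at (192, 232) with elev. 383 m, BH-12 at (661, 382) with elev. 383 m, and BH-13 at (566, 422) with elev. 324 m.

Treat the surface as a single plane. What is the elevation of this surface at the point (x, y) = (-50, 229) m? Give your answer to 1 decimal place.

Two edge vectors: BH-11→BH-12 = (469, 150, 0), BH-11→BH-13 = (374, 190, -59).
Normal n = (BH-11→BH-12) × (BH-11→BH-13) = (-8850, 27671, 33010).
So ∂z/∂x = −n_x/n_z = 0.26810 and ∂z/∂y = −n_y/n_z = −0.83826.
Intercept c from BH-11: 383 − 51.48 + 194.48 = 526.00.
At (-50, 229): z = −13.4 − 192.0 + 526.00 = 320.6 m.

320.6 m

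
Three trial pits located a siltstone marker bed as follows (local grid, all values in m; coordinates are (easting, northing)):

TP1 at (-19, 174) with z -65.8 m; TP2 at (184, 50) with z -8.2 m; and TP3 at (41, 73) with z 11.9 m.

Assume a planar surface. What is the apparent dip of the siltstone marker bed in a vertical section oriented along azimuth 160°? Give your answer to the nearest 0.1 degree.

38.2°

Let the plane be z = a·E + b·N + c.
TP2−TP1: 203a − 124b = 57.6;  TP3−TP1: 60a − 101b = 77.7.
Solving gives a = −0.29221, b = −0.94290.
Unit vector along 160° is (sin 160°, cos 160°) = (0.3420, -0.9397).
Slope in that direction = a·(0.3420) + b·(-0.9397) = 0.78609.
Apparent dip = arctan|0.78609| = 38.2° (true dip is 44.6°, so apparent ≤ true as expected).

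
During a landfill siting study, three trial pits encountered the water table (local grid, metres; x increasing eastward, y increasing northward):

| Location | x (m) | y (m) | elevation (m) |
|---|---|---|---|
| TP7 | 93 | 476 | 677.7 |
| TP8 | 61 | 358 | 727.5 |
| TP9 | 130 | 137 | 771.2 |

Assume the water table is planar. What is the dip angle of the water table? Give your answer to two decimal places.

26.51°

Two edge vectors: TP7→TP8 = (-32, -118, 49.8), TP7→TP9 = (37, -339, 93.5).
Normal n = (TP7→TP8) × (TP7→TP9) = (5849.2, 4834.6, 15214).
So ∂z/∂x = −n_x/n_z = −0.38446 and ∂z/∂y = −n_y/n_z = −0.31777.
Gradient magnitude |∇z| = √(a² + b²) = √(0.14781 + 0.10098) = 0.49879.
True dip = arctan(0.49879) = 26.51°, dipping toward NE (azimuth ≈ 050°).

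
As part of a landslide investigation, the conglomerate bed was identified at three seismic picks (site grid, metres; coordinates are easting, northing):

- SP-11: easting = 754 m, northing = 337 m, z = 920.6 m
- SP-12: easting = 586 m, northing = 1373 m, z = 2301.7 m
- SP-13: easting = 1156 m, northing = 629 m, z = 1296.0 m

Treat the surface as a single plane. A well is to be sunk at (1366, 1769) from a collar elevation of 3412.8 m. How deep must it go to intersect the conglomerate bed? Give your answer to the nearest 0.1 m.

Two edge vectors: SP-11→SP-12 = (-168, 1036, 1381.1), SP-11→SP-13 = (402, 292, 375.4).
Normal n = (SP-11→SP-12) × (SP-11→SP-13) = (-14366.8, 618269.4, -465528).
So ∂z/∂easting = −n_x/n_z = −0.030861 and ∂z/∂northing = −n_y/n_z = 1.328104.
Intercept c from SP-11: 920.6 + 23.27 − 447.57 = 496.30.
At (1366, 1769): z_contact = −42.16 + 2349.42 + 496.30 = 2803.56 m.
Depth below ground = 3412.8 − 2803.56 = 609.2 m.

609.2 m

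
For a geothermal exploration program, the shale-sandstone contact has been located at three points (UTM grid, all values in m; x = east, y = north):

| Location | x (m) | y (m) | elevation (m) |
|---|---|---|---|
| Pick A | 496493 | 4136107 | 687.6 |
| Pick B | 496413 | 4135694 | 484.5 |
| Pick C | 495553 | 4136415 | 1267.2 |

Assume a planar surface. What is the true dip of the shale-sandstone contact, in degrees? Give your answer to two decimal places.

35.63°

Two edge vectors: Pick A→Pick B = (-80, -413, -203.1), Pick A→Pick C = (-940, 308, 579.6).
Normal n = (Pick A→Pick B) × (Pick A→Pick C) = (-176820, 237282, -412860).
So ∂z/∂x = −n_x/n_z = −0.42828 and ∂z/∂y = −n_y/n_z = 0.57473.
Gradient magnitude |∇z| = √(a² + b²) = √(0.18342 + 0.33031) = 0.71675.
True dip = arctan(0.71675) = 35.63°, dipping toward SE (azimuth ≈ 143°).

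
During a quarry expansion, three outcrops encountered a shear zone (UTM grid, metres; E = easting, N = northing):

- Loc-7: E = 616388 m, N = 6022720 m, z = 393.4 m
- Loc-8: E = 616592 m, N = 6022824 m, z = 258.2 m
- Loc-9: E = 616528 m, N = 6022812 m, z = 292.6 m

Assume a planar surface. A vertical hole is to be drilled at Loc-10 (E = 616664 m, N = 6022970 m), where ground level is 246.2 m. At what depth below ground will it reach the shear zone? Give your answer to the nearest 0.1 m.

Two edge vectors: Loc-7→Loc-8 = (204, 104, -135.2), Loc-7→Loc-9 = (140, 92, -100.8).
Normal n = (Loc-7→Loc-8) × (Loc-7→Loc-9) = (1955.2, 1635.2, 4208).
So ∂z/∂E = −n_x/n_z = −0.464638783 and ∂z/∂N = −n_y/n_z = −0.388593156.
Intercept c from Loc-7: 393.4 + 286397.77 + 2340387.77 = 2627178.94.
At (616664, 6022970): z_contact = −286526.01 − 2340484.92 + 2627178.94 = 168.01 m.
Depth below ground = 246.2 − 168.01 = 78.2 m.

78.2 m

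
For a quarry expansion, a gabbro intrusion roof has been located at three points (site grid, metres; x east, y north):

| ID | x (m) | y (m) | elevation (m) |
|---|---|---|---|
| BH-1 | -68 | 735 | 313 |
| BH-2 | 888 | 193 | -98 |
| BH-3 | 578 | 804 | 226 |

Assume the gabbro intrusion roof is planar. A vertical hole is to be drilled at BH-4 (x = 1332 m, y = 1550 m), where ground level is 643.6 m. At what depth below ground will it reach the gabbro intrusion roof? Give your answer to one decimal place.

227.5 m

Two edge vectors: BH-1→BH-2 = (956, -542, -411), BH-1→BH-3 = (646, 69, -87).
Normal n = (BH-1→BH-2) × (BH-1→BH-3) = (75513, -182334, 416096).
So ∂z/∂x = −n_x/n_z = −0.181480 and ∂z/∂y = −n_y/n_z = 0.438202.
Intercept c from BH-1: 313 − 12.34 − 322.08 = −21.42.
At (1332, 1550): z_contact = −241.73 + 679.21 − 21.42 = 416.06 m.
Depth below ground = 643.6 − 416.06 = 227.5 m.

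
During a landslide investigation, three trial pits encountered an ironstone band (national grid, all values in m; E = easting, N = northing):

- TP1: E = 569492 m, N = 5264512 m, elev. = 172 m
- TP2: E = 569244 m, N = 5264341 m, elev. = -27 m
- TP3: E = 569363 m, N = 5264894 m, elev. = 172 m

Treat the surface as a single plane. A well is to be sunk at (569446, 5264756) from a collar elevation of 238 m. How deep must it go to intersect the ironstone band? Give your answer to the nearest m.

Let the plane be z = a·E + b·N + c.
TP2−TP1: −248a − 171b = −199;  TP3−TP1: −129a + 382b = 0.
Solving gives a = 0.65086690, b = 0.21979537.
Then c = 172 − a·569492 − b·5264512 = −1527606.85.
At (569446, 5264756): z_contact = 370633.6 + 1157169.0 − 1527606.85 = 195.7 m.
Depth below ground = 238 − 195.7 = 42 m.

42 m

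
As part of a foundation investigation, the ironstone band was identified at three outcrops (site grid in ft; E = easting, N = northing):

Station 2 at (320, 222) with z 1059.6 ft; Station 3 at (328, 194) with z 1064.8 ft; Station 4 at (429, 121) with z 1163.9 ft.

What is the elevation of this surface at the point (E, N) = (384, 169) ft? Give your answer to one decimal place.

1121.6 ft

Two edge vectors: Station 2→Station 3 = (8, -28, 5.2), Station 2→Station 4 = (109, -101, 104.3).
Normal n = (Station 2→Station 3) × (Station 2→Station 4) = (-2395.2, -267.6, 2244).
So ∂z/∂E = −n_x/n_z = 1.06738 and ∂z/∂N = −n_y/n_z = 0.11925.
Intercept c from Station 2: 1059.6 − 341.56 − 26.47 = 691.56.
At (384, 169): z = 409.9 + 20.2 + 691.56 = 1121.6 ft.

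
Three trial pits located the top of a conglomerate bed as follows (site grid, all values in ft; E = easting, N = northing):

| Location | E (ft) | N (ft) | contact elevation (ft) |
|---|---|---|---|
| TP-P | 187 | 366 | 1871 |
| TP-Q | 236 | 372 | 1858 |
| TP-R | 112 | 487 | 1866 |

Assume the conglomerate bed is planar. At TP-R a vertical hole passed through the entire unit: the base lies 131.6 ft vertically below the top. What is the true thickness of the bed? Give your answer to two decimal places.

125.76 ft

Two edge vectors: TP-P→TP-Q = (49, 6, -13), TP-P→TP-R = (-75, 121, -5).
Normal n = (TP-P→TP-Q) × (TP-P→TP-R) = (1543, 1220, 6379).
So ∂z/∂E = −n_x/n_z = −0.24189 and ∂z/∂N = −n_y/n_z = −0.19125.
|∇z| = √(a²+b²) = 0.30836, so dip δ = arctan(0.30836) = 17.14°.
True thickness = vertical thickness × cos δ = 131.6 × cos 17.14° = 125.76 ft.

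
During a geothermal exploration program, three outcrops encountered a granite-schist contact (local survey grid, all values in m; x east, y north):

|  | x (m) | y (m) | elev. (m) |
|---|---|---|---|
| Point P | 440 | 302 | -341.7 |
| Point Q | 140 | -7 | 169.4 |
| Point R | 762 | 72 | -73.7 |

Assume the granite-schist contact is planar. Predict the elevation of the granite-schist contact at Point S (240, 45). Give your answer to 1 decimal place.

73.2 m

Two edge vectors: Point P→Point Q = (-300, -309, 511.1), Point P→Point R = (322, -230, 268).
Normal n = (Point P→Point Q) × (Point P→Point R) = (34741, 244974.2, 168498).
So ∂z/∂x = −n_x/n_z = −0.20618 and ∂z/∂y = −n_y/n_z = −1.45387.
Intercept c from Point P: -341.7 + 90.72 + 439.07 = 188.09.
At (240, 45): z = −49.5 − 65.4 + 188.09 = 73.2 m.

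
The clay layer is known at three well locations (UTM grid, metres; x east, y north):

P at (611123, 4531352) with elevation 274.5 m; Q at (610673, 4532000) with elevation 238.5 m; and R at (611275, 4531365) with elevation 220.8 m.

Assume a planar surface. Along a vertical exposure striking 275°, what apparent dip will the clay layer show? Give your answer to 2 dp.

Two edge vectors: P→Q = (-450, 648, -36), P→R = (152, 13, -53.7).
Normal n = (P→Q) × (P→R) = (-34329.6, -29637, -104346).
So ∂z/∂x = −n_x/n_z = −0.32900 and ∂z/∂y = −n_y/n_z = −0.28403.
Unit vector along 275° is (sin 275°, cos 275°) = (-0.9962, 0.0872).
Slope in that direction = a·(-0.9962) + b·(0.0872) = 0.30299.
Apparent dip = arctan|0.30299| = 16.86° (true dip is 23.5°, so apparent ≤ true as expected).

16.86°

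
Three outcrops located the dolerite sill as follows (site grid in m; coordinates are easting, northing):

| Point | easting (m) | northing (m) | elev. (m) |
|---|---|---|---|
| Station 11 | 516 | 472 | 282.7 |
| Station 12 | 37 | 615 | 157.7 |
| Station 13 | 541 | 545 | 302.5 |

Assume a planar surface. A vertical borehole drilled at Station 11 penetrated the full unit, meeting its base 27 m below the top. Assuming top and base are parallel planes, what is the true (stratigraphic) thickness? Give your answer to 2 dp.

Let the plane be z = a·easting + b·northing + c.
Station 12−Station 11: −479a + 143b = −125;  Station 13−Station 11: 25a + 73b = 19.8.
Solving gives a = 0.31022, b = 0.16499.
|∇z| = √(a²+b²) = 0.35137, so dip δ = arctan(0.35137) = 19.36°.
True thickness = vertical thickness × cos δ = 27 × cos 19.36° = 25.47 m.

25.47 m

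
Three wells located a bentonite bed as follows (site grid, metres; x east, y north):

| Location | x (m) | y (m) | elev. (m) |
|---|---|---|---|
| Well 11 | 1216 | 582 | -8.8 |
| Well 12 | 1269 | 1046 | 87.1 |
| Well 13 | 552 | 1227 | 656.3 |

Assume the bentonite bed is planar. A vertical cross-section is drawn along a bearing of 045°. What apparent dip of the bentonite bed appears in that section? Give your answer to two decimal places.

16.98°

Two edge vectors: Well 11→Well 12 = (53, 464, 95.9), Well 11→Well 13 = (-664, 645, 665.1).
Normal n = (Well 11→Well 12) × (Well 11→Well 13) = (246750.9, -98927.9, 342281).
So ∂z/∂x = −n_x/n_z = −0.72090 and ∂z/∂y = −n_y/n_z = 0.28903.
Unit vector along 045° is (sin 45°, cos 45°) = (0.7071, 0.7071).
Slope in that direction = a·(0.7071) + b·(0.7071) = −0.30538.
Apparent dip = arctan|0.30538| = 16.98° (true dip is 37.8°, so apparent ≤ true as expected).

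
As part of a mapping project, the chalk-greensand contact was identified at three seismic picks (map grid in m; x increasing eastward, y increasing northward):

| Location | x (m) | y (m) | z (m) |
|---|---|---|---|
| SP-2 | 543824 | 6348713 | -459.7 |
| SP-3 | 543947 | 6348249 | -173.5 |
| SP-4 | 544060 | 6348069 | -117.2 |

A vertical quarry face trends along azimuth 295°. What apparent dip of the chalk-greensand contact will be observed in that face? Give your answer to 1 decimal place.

Two edge vectors: SP-2→SP-3 = (123, -464, 286.2), SP-2→SP-4 = (236, -644, 342.5).
Normal n = (SP-2→SP-3) × (SP-2→SP-4) = (25392.8, 25415.7, 30292).
So ∂z/∂x = −n_x/n_z = −0.83827 and ∂z/∂y = −n_y/n_z = −0.83902.
Unit vector along 295° is (sin 295°, cos 295°) = (-0.9063, 0.4226).
Slope in that direction = a·(-0.9063) + b·(0.4226) = 0.40514.
Apparent dip = arctan|0.40514| = 22.1° (true dip is 49.9°, so apparent ≤ true as expected).

22.1°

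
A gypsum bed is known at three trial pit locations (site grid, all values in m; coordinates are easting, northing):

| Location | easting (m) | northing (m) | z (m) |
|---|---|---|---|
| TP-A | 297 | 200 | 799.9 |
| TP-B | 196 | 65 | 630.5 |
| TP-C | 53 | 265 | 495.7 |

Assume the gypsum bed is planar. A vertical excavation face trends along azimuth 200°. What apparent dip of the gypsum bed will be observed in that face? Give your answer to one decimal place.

Two edge vectors: TP-A→TP-B = (-101, -135, -169.4), TP-A→TP-C = (-244, 65, -304.2).
Normal n = (TP-A→TP-B) × (TP-A→TP-C) = (52078, 10609.4, -39505).
So ∂z/∂easting = −n_x/n_z = 1.31826 and ∂z/∂northing = −n_y/n_z = 0.26856.
Unit vector along 200° is (sin 200°, cos 200°) = (-0.3420, -0.9397).
Slope in that direction = a·(-0.3420) + b·(-0.9397) = −0.70324.
Apparent dip = arctan|0.70324| = 35.1° (true dip is 53.4°, so apparent ≤ true as expected).

35.1°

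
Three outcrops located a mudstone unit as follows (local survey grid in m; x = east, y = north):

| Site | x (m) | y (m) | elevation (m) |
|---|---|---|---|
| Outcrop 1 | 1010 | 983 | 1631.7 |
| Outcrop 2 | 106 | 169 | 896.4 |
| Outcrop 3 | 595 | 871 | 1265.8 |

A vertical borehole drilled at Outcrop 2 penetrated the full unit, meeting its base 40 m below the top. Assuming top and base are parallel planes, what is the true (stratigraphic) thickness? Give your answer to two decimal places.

29.48 m

Two edge vectors: Outcrop 1→Outcrop 2 = (-904, -814, -735.3), Outcrop 1→Outcrop 3 = (-415, -112, -365.9).
Normal n = (Outcrop 1→Outcrop 2) × (Outcrop 1→Outcrop 3) = (215489, -25624.1, -236562).
So ∂z/∂x = −n_x/n_z = 0.91092 and ∂z/∂y = −n_y/n_z = −0.10832.
|∇z| = √(a²+b²) = 0.91734, so dip δ = arctan(0.91734) = 42.53°.
True thickness = vertical thickness × cos δ = 40 × cos 42.53° = 29.48 m.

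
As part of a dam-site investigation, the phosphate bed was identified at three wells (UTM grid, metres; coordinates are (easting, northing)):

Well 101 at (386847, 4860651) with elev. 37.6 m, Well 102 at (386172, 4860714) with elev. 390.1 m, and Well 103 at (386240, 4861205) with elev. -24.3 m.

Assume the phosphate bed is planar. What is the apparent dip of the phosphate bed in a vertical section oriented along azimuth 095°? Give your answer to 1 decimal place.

Let the plane be z = a·E + b·N + c.
Well 102−Well 101: −675a + 63b = 352.5;  Well 103−Well 101: −607a + 554b = −61.9.
Solving gives a = −0.59333, b = −0.76182.
Unit vector along 095° is (sin 95°, cos 95°) = (0.9962, -0.0872).
Slope in that direction = a·(0.9962) + b·(-0.0872) = −0.52467.
Apparent dip = arctan|0.52467| = 27.7° (true dip is 44.0°, so apparent ≤ true as expected).

27.7°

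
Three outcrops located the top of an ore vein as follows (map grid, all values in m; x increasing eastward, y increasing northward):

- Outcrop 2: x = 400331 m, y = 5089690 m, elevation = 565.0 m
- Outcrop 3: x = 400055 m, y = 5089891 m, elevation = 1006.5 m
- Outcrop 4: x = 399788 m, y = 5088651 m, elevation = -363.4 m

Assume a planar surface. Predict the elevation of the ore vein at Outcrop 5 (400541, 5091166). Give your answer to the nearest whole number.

2270 m

Two edge vectors: Outcrop 2→Outcrop 3 = (-276, 201, 441.5), Outcrop 2→Outcrop 4 = (-543, -1039, -928.4).
Normal n = (Outcrop 2→Outcrop 3) × (Outcrop 2→Outcrop 4) = (272110.1, -495972.9, 395907).
So ∂z/∂x = −n_x/n_z = −0.68730813 and ∂z/∂y = −n_y/n_z = 1.25275102.
Intercept c from Outcrop 2: 565 + 275150.75 − 6376114.36 = −6100398.61.
At (400541, 5091166): z = −275295.1 + 6377963.4 − 6100398.61 = 2269.7 m.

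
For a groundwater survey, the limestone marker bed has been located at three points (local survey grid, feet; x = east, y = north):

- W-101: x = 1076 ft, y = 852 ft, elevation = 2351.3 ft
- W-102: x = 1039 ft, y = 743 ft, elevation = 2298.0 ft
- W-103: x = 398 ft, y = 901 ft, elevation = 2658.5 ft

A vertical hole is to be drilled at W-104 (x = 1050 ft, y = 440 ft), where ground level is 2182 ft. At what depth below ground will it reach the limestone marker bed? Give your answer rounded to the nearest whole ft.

Two edge vectors: W-101→W-102 = (-37, -109, -53.3), W-101→W-103 = (-678, 49, 307.2).
Normal n = (W-101→W-102) × (W-101→W-103) = (-30873.1, 47503.8, -75715).
So ∂z/∂x = −n_x/n_z = −0.40775 and ∂z/∂y = −n_y/n_z = 0.62740.
Intercept c from W-101: 2351.3 + 438.74 − 534.55 = 2255.50.
At (1050, 440): z_contact = −428.1 + 276.1 + 2255.50 = 2103.4 ft.
Depth below ground = 2182 − 2103.4 = 79 ft.

79 ft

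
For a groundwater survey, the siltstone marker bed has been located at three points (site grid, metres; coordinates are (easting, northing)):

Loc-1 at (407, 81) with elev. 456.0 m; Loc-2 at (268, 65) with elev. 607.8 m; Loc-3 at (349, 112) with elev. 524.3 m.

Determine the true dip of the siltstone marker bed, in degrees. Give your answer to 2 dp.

Two edge vectors: Loc-1→Loc-2 = (-139, -16, 151.8), Loc-1→Loc-3 = (-58, 31, 68.3).
Normal n = (Loc-1→Loc-2) × (Loc-1→Loc-3) = (-5798.6, 689.3, -5237).
So ∂z/∂E = −n_x/n_z = −1.10724 and ∂z/∂N = −n_y/n_z = 0.13162.
Gradient magnitude |∇z| = √(a² + b²) = √(1.22597 + 0.01732) = 1.11503.
True dip = arctan(1.11503) = 48.11°, dipping toward E (azimuth ≈ 097°).

48.11°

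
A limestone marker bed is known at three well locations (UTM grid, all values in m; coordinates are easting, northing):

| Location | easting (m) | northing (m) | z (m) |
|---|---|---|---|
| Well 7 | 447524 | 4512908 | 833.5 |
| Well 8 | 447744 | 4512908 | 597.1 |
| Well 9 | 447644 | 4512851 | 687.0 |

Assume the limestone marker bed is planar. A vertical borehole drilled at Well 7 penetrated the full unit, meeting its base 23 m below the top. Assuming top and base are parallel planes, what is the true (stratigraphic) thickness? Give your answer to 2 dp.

15.34 m

Let the plane be z = a·easting + b·northing + c.
Well 8−Well 7: 220a + 0b = −236.4;  Well 9−Well 7: 120a − 57b = −146.5.
Solving gives a = −1.07455, b = 0.30797.
|∇z| = √(a²+b²) = 1.11781, so dip δ = arctan(1.11781) = 48.18°.
True thickness = vertical thickness × cos δ = 23 × cos 48.18° = 15.34 m.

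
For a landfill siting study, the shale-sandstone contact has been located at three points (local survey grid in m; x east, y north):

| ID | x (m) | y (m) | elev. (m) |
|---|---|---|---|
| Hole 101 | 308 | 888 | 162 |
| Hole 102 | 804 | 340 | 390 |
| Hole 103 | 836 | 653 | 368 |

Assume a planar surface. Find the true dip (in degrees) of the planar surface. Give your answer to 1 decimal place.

Let the plane be z = a·x + b·y + c.
Hole 102−Hole 101: 496a − 548b = 228;  Hole 103−Hole 101: 528a − 235b = 206.
Solving gives a = 0.34325, b = −0.10538.
Gradient magnitude |∇z| = √(a² + b²) = √(0.11782 + 0.01110) = 0.35906.
True dip = arctan(0.35906) = 19.8°, dipping toward WNW (azimuth ≈ 287°).

19.8°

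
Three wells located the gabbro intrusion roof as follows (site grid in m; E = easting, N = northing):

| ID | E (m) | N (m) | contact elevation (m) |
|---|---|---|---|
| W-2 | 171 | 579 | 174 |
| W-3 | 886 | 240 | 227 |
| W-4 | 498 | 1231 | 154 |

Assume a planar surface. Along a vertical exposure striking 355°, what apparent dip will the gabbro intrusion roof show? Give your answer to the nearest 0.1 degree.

Let the plane be z = a·E + b·N + c.
W-3−W-2: 715a − 339b = 53;  W-4−W-2: 327a + 652b = −20.
Solving gives a = 0.04814, b = −0.05482.
Unit vector along 355° is (sin 355°, cos 355°) = (-0.0872, 0.9962).
Slope in that direction = a·(-0.0872) + b·(0.9962) = −0.05880.
Apparent dip = arctan|0.05880| = 3.4° (true dip is 4.2°, so apparent ≤ true as expected).

3.4°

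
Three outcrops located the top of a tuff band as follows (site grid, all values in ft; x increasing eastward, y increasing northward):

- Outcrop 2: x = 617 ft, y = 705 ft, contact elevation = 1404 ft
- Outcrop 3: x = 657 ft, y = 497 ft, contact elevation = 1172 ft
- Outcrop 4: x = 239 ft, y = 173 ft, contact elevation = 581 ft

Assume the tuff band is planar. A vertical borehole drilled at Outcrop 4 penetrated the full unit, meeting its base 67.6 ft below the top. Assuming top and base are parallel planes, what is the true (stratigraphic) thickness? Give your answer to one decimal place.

Let the plane be z = a·x + b·y + c.
Outcrop 3−Outcrop 2: 40a − 208b = −232;  Outcrop 4−Outcrop 2: −378a − 532b = −823.
Solving gives a = 0.47806, b = 1.20732.
|∇z| = √(a²+b²) = 1.29852, so dip δ = arctan(1.29852) = 52.40°.
True thickness = vertical thickness × cos δ = 67.6 × cos 52.40° = 41.2 ft.

41.2 ft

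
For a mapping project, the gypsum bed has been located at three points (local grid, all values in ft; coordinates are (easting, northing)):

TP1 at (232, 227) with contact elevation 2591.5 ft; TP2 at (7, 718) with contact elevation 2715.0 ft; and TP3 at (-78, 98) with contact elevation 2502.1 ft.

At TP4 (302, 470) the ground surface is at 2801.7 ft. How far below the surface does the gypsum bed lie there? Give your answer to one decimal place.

121.1 ft

Two edge vectors: TP1→TP2 = (-225, 491, 123.5), TP1→TP3 = (-310, -129, -89.4).
Normal n = (TP1→TP2) × (TP1→TP3) = (-27963.9, -58400, 181235).
So ∂z/∂E = −n_x/n_z = 0.15430 and ∂z/∂N = −n_y/n_z = 0.32223.
Intercept c from TP1: 2591.5 − 35.80 − 73.15 = 2482.56.
At (302, 470): z_contact = 46.60 + 151.45 + 2482.56 = 2680.60 ft.
Depth below ground = 2801.7 − 2680.60 = 121.1 ft.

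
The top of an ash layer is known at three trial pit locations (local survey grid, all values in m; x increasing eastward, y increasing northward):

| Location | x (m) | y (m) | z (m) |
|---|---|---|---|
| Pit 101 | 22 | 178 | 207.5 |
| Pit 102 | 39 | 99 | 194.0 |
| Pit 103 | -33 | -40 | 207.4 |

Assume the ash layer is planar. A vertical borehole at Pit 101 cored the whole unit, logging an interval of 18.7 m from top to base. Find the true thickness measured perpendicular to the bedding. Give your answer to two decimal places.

17.50 m

Let the plane be z = a·x + b·y + c.
Pit 102−Pit 101: 17a − 79b = −13.5;  Pit 103−Pit 101: −55a − 218b = −0.1.
Solving gives a = −0.36456, b = 0.09244.
|∇z| = √(a²+b²) = 0.37610, so dip δ = arctan(0.37610) = 20.61°.
True thickness = vertical thickness × cos δ = 18.7 × cos 20.61° = 17.50 m.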